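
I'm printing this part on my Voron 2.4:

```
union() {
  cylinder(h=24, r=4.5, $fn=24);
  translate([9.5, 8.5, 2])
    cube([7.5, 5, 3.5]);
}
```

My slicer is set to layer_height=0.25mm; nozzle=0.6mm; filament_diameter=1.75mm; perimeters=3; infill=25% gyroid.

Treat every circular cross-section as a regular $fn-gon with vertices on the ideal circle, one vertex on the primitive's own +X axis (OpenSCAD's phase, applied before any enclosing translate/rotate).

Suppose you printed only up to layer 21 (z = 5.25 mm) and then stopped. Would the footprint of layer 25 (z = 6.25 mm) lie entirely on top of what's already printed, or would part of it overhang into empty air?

entirely on top

Compare the two slices. At z = 5.25: the r=4.5 cylinder gives a regular 24-gon of circumradius 4.5 (constant along its height) (area = (24/2)·4.500²·sin(360°/24) = 62.89 mm²); the cube at (9.5, 8.5) is present — its section is the full 7.5×5 rectangle (area 37.50 mm²); Taking the union: the 2 present regions are separate (no shared area or edge), so areas and boundary lengths simply add and each stays a separate island — area = 100.39 mm². At z = 6.25: the cylinder: section is a regular 24-gon, circumradius r=4.5 (area = (24/2)·4.500²·sin(360°/24) = 62.89 mm²); the cube at (9.5, 8.5) is not intersected at this z (z outside [2, 5.5]); Combining (union): only the r=4.5 cylinder is present, so the union is just that shape — area = 62.89 mm². Checking containment: the cross-section at z = 6.25 is a subset of the cross-section at z = 5.25.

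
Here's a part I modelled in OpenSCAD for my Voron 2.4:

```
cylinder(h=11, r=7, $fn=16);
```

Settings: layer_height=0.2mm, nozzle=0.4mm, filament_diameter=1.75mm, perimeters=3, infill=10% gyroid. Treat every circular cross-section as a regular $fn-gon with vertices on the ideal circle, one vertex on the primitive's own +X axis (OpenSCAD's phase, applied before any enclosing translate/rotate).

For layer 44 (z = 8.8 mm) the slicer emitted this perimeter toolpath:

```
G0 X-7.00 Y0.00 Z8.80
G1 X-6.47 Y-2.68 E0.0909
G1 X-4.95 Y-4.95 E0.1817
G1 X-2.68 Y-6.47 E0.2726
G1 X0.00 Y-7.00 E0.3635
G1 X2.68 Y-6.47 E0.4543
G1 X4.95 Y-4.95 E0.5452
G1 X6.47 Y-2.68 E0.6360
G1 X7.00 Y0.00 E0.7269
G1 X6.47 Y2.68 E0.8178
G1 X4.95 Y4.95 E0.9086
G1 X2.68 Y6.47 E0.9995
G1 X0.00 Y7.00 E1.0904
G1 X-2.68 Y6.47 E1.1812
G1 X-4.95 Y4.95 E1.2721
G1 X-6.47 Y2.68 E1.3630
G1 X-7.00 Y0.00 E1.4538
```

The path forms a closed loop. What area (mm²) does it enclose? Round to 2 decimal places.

150.08 mm²

Apply the shoelace formula to the sequence of (X, Y) vertices; enclosed area = 150.08 mm².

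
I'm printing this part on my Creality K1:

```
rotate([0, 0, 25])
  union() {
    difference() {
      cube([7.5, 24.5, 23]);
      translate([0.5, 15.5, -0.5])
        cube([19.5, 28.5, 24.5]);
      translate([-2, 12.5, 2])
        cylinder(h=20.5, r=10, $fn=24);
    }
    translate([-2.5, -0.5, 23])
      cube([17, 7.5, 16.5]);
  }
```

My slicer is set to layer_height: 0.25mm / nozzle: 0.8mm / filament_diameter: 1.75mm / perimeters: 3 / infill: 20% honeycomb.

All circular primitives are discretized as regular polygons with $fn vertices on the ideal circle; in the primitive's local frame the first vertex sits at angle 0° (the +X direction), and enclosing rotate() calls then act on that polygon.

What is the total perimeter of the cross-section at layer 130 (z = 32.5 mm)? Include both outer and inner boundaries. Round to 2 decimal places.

49.00 mm

At z = 32.5 mm: the cube is not intersected at this z (z outside [0, 23]); the cube at (0.5, 15.5) is not intersected at this z (z outside [-0.5, 24]); the cylinder at (-2, 12.5) does not reach this height (z outside [2, 22.5]); Taking the first minus the rest: the first operand is absent here, so nothing remains; the cube at (-2.5, -0.5) (footprint 17×7.5) is included at this height (perimeter 49.00 mm); Taking the union: only the 17×7.5 cube at (-2.5, -0.5) is present, so the union is just that shape — boundary = 49.00 mm; (whole slice rotated 25° about Z — lengths, areas and connectivity unchanged). Overall, the cross-section is a single solid region. Total boundary length (outer) = 49.00 mm.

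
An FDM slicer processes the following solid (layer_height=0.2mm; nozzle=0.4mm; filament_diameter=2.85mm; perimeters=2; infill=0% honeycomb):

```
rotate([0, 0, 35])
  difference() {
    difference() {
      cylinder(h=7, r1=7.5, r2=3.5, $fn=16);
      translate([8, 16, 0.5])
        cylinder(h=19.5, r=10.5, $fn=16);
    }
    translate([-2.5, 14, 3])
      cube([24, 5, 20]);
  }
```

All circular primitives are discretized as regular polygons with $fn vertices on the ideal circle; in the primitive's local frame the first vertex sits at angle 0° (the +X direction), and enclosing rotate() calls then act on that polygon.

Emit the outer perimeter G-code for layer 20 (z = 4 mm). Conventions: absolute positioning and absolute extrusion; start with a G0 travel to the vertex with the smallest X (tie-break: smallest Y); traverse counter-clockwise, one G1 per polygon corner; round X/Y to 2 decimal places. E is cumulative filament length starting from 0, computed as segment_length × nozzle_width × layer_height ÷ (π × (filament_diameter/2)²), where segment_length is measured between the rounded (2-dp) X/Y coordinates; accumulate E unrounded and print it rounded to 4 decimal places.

At z = 4 mm: the cone contributes a regular 16-gon of circumradius 5.214 (interpolated between r1=7.5 and r2=3.5 at t=0.571); the r=10.5 cylinder at (8, 16) contributes a regular 16-gon of circumradius 10.5; Taking the first minus the rest: starting from the cone, the r=10.5 cylinder at (8, 16) misses the remaining region (no effect) — 1 connected region; the 24×5 cube at (-2.5, 14) contributes its full rectangle; After the difference (first − rest): starting from the result so far, the 24×5 cube at (-2.5, 14) misses the remaining region (no effect) — 1 connected region; (rotated 35° about Z; rotation is an isometry so areas/perimeters/island counts are preserved). The outline is a single polygon with 16 vertices. Extrusion per mm of travel: 0.4 × 0.2 / (π × 1.425²) = 0.012540. Accumulating E over each segment gives final E = 0.4083.

G0 X-5.14 Y0.91 Z4.00
G1 X-5.09 Y-1.13 E0.0256
G1 X-4.27 Y-2.99 E0.0511
G1 X-2.80 Y-4.40 E0.0766
G1 X-0.91 Y-5.14 E0.1021
G1 X1.13 Y-5.09 E0.1277
G1 X2.99 Y-4.27 E0.1532
G1 X4.40 Y-2.80 E0.1787
G1 X5.14 Y-0.91 E0.2042
G1 X5.09 Y1.13 E0.2297
G1 X4.27 Y2.99 E0.2552
G1 X2.80 Y4.40 E0.2808
G1 X0.91 Y5.14 E0.3062
G1 X-1.13 Y5.09 E0.3318
G1 X-2.99 Y4.27 E0.3573
G1 X-4.40 Y2.80 E0.3829
G1 X-5.14 Y0.91 E0.4083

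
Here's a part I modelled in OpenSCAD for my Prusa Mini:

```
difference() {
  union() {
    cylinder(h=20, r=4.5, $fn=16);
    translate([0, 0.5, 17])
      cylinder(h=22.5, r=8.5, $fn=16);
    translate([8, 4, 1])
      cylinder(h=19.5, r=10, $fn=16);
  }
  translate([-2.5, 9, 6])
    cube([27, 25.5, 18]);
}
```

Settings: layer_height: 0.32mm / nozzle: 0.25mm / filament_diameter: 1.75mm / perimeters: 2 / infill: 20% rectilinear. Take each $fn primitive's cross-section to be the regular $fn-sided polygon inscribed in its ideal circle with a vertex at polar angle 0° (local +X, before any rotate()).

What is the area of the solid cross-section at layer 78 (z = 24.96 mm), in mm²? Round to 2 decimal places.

At z = 24.96 mm: the cylinder does not reach this height (z outside [0, 20]); the r=8.5 cylinder at (0, 0.5) gives a regular 16-gon of circumradius 8.5 (constant along its height) (area = (16/2)·8.500²·sin(360°/16) = 221.19 mm²); the cylinder at (8, 4) is not intersected at this z (z outside [1, 20.5]); Merging all regions: only the r=8.5 cylinder at (0, 0.5) is present, so the union is just that shape — area = 221.19 mm²; the cube at (-2.5, 9) is not intersected at this z (z outside [6, 24]); Subtracting the remaining from the first: none of the subtracted shapes is present at this height, so that combined region is unchanged — area = 221.19 mm². Overall, the cross-section is a single solid region. Net area = 221.19 mm².

221.19 mm²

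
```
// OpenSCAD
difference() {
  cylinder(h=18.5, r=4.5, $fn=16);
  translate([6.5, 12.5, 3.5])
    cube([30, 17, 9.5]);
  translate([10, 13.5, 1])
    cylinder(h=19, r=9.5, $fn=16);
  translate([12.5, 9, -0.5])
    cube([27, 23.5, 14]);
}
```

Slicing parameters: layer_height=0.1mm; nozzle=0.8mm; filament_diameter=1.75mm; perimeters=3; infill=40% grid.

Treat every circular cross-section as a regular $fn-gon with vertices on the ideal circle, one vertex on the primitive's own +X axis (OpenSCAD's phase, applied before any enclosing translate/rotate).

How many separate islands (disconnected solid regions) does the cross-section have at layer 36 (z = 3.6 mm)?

At z = 3.6 mm: the cylinder: section is a regular 16-gon, circumradius r=4.5; the cube at (6.5, 12.5) is present — its section is the full 30×17 rectangle; the cylinder at (10, 13.5): section is a regular 16-gon, circumradius r=9.5; the cube at (12.5, 9) (footprint 27×23.5) is included at this height; After the difference (first − rest): starting from the r=4.5 cylinder, the 30×17 cube at (6.5, 12.5) misses the remaining region (no effect); the r=9.5 cylinder at (10, 13.5) misses the remaining region (no effect); the 27×23.5 cube at (12.5, 9) misses the remaining region (no effect) — 1 connected region. Overall, the cross-section is a single solid region. Island count = 1.

1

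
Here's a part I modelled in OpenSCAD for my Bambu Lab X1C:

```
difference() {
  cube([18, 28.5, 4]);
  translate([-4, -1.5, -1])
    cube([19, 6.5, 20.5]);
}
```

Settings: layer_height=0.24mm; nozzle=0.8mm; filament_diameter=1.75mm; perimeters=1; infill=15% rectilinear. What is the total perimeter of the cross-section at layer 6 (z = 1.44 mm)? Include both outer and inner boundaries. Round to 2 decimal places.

93.00 mm

At z = 1.44 mm: the cube (footprint 18×28.5) is included at this height (perimeter 93.00 mm); the cube at (-4, -1.5) (footprint 19×6.5) is included at this height (perimeter 51.00 mm); Subtracting the remaining from the first: starting from the 18×28.5 cube, the 19×6.5 cube at (-4, -1.5) partially overlaps it — only the 75.00 mm² overlap (of its 123.50 mm²) is removed, clipping the outline — boundary = 93.00 mm. Overall, the cross-section is a single solid region. Total boundary length (outer) = 93.00 mm.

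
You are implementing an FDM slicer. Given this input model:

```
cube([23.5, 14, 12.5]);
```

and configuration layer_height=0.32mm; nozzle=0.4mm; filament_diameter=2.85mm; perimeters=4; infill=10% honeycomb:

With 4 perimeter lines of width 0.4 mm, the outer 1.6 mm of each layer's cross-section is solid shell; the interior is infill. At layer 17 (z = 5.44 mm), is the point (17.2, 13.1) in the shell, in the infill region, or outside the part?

shell

At z = 5.44 mm: the cube is present — its section is the full 23.5×14 rectangle. Overall, the cross-section is a single solid region. The nearest boundary edge runs (23.50, 14.00)→(0.00, 14.00); distance from the point to it = 0.90 mm. The point is inside the cross-section, 0.90 mm from the nearest boundary — within the 1.6 mm shell band (4 × 0.4).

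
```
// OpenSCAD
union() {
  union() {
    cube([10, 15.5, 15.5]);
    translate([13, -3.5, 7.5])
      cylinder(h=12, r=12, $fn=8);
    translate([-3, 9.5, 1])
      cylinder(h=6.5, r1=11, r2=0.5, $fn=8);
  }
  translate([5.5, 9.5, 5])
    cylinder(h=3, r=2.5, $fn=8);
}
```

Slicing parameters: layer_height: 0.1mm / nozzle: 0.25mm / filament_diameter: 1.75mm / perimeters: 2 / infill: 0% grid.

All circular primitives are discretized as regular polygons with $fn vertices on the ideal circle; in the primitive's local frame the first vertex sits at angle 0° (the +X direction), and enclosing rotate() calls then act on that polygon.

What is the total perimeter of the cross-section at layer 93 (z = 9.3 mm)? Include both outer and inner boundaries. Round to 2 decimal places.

At z = 9.3 mm: the cube (footprint 10×15.5) is included at this height (perimeter 51.00 mm); the r=12 cylinder at (13, -3.5) contributes a regular 8-gon of circumradius 12 (perimeter = 2·8·12.000·sin(180°/8) = 73.48 mm); the cone at (-3, 9.5) is not intersected at this z (z outside [1, 7.5]); Taking the union: the regions partially overlap (shared area 38.72 mm²), so the edge portions inside another operand are dropped and the merged outline is re-measured after clipping — boundary = 98.33 mm; the cylinder at (5.5, 9.5) is not intersected at this z (z outside [5, 8]); Merging all regions: only that combined region is present, so the union is just that shape — boundary = 98.33 mm. Overall, the cross-section is a single solid region. Total boundary length (outer) = 98.33 mm.

98.33 mm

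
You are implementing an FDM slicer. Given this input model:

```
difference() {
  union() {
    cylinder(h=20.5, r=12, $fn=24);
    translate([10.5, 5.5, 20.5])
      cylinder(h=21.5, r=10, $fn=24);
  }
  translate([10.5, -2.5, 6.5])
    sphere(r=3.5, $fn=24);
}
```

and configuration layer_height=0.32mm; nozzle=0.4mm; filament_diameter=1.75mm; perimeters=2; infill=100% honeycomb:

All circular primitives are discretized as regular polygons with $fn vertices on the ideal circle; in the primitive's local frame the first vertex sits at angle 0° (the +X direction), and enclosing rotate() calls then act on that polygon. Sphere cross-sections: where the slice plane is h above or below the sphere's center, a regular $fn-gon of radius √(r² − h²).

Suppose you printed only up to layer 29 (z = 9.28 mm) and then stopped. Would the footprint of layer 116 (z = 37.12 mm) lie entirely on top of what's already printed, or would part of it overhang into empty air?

part overhangs

Compare the two slices. At z = 9.28: the cylinder: section is a regular 24-gon, circumradius r=12 (area = (24/2)·12.000²·sin(360°/24) = 447.24 mm²); the cylinder at (10.5, 5.5) does not reach this height (z outside [20.5, 42]); Combining (union): only the r=12 cylinder is present, so the union is just that shape — area = 447.24 mm²; the r=3.5 sphere at (10.5, -2.5) slices to a regular 24-gon of circumradius 2.126 (√(r²−h²) with h=2.78 from center) (area = (24/2)·2.126²·sin(360°/24) = 14.04 mm²); Subtracting the remaining from the first: starting from the result so far (447.24 mm²), the r=3.5 sphere at (10.5, -2.5) partially overlaps it — only the 11.40 mm² overlap (of its 14.04 mm²) is removed, clipping the outline — area = 435.84 mm². At z = 37.12: the cylinder is absent (z outside [0, 20.5]); the r=10 cylinder at (10.5, 5.5) gives a regular 24-gon of circumradius 10 (constant along its height) (area = (24/2)·10.000²·sin(360°/24) = 310.58 mm²); Combining (union): only the r=10 cylinder at (10.5, 5.5) is present, so the union is just that shape — area = 310.58 mm²; the sphere at (10.5, -2.5) does not reach this height (|z−center|=30.620 > r=3.5); After the difference (first − rest): none of the subtracted shapes is present at this height, so the result so far is unchanged — area = 310.58 mm². Checking containment: at z = 37.12 the cross-section extends beyond the z = 9.28 cross-section by about 193.05 mm².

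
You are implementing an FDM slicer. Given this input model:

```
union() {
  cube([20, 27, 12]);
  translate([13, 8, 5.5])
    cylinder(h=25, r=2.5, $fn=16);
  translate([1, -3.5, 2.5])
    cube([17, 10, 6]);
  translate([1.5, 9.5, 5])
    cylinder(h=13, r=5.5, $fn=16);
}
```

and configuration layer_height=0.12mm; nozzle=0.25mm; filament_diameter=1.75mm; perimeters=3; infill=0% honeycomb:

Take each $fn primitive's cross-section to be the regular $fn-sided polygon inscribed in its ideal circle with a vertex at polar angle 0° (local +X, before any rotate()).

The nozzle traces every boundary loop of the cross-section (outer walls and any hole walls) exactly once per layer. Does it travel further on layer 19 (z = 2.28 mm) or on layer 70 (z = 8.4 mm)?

layer 70 (z = 8.4 mm)

Layer 19 (z = 2.28): the cube is present — its section is the full 20×27 rectangle (perimeter 94.00 mm); the cylinder at (13, 8) is absent (z outside [5.5, 30.5]); the cube at (1, -3.5) is not intersected at this z (z outside [2.5, 8.5]); the cylinder at (1.5, 9.5) does not reach this height (z outside [5, 18]); Taking the union: only the 20×27 cube is present, so the union is just that shape — boundary = 94.00 mm. So its perimeter = 94.00 mm. Layer 70 (z = 8.4): the cube is present — its section is the full 20×27 rectangle (perimeter 94.00 mm); the r=2.5 cylinder at (13, 8) contributes a regular 16-gon of circumradius 2.5 (perimeter = 2·16·2.500·sin(180°/16) = 15.61 mm); the 17×10 cube at (1, -3.5) contributes its full rectangle (perimeter 54.00 mm); the r=5.5 cylinder at (1.5, 9.5) contributes a regular 16-gon of circumradius 5.5 (perimeter = 2·16·5.500·sin(180°/16) = 34.34 mm); Combining (union): the regions partially overlap (shared area 191.99 mm²), so the edge portions inside another operand are dropped and the merged outline is re-measured after clipping — boundary = 104.71 mm. So its perimeter = 104.71 mm. Layer 70 is larger (104.71 vs 94.00 mm).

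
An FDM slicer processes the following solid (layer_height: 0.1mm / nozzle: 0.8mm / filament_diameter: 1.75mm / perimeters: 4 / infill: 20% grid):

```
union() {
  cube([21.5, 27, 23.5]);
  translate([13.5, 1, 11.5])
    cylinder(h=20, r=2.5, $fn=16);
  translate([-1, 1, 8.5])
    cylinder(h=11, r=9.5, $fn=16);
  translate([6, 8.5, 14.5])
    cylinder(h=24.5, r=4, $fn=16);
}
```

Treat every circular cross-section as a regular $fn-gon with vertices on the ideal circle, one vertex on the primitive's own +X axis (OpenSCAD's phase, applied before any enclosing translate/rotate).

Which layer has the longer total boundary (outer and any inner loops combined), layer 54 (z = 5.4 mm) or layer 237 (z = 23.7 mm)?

Layer 54 (z = 5.4): the 21.5×27 cube contributes its full rectangle (perimeter 97.00 mm); the cylinder at (13.5, 1) is not intersected at this z (z outside [11.5, 31.5]); the cylinder at (-1, 1) does not reach this height (z outside [8.5, 19.5]); the cylinder at (6, 8.5) is not intersected at this z (z outside [14.5, 39]); Merging all regions: only the 21.5×27 cube is present, so the union is just that shape — boundary = 97.00 mm. So its perimeter = 97.00 mm. Layer 237 (z = 23.7): the cube does not reach this height (z outside [0, 23.5]); the r=2.5 cylinder at (13.5, 1) contributes a regular 16-gon of circumradius 2.5 (perimeter = 2·16·2.500·sin(180°/16) = 15.61 mm); the cylinder at (-1, 1) does not reach this height (z outside [8.5, 19.5]); the r=4 cylinder at (6, 8.5) contributes a regular 16-gon of circumradius 4 (perimeter = 2·16·4.000·sin(180°/16) = 24.97 mm); Taking the union: the 2 present regions are separate (no shared area or edge), so areas and boundary lengths simply add and each stays a separate island — boundary = 40.58 mm. So its perimeter = 40.58 mm. Layer 54 is larger (97.00 vs 40.58 mm).

layer 54 (z = 5.4 mm)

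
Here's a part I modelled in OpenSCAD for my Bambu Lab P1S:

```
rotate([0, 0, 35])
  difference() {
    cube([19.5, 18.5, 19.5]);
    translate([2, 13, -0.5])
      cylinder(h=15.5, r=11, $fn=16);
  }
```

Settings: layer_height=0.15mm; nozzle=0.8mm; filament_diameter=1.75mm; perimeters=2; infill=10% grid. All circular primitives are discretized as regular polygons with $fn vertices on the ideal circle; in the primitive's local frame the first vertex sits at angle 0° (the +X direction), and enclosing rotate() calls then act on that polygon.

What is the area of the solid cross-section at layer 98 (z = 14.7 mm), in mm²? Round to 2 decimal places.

At z = 14.7 mm: the 19.5×18.5 cube contributes its full rectangle (area 360.75 mm²); the r=11 cylinder at (2, 13) contributes a regular 16-gon of circumradius 11 (area = (16/2)·11.000²·sin(360°/16) = 370.44 mm²); Taking the first minus the rest: starting from the 19.5×18.5 cube (360.75 mm²), the r=11 cylinder at (2, 13) partially overlaps it — only the 182.31 mm² overlap (of its 370.44 mm²) is removed, clipping the outline — area = 178.44 mm²; (rotated 35° about Z; rotation is an isometry so areas/perimeters/island counts are preserved). Overall, the cross-section is a single solid region. Net area = 178.44 mm².

178.44 mm²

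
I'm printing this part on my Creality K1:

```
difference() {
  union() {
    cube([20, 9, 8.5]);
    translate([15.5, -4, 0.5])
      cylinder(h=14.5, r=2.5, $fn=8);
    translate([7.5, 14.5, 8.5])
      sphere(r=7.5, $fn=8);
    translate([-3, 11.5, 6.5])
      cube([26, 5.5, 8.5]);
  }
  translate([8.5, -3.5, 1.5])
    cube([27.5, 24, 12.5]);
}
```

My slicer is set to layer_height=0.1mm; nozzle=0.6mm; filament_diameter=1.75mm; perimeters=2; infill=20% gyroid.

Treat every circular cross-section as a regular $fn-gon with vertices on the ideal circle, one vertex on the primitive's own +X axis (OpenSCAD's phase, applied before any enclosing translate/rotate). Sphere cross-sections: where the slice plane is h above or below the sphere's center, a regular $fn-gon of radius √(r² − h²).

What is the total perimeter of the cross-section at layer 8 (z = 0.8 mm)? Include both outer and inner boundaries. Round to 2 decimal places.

73.31 mm

At z = 0.8 mm: the cube is present — its section is the full 20×9 rectangle (perimeter 58.00 mm); the r=2.5 cylinder at (15.5, -4) gives a regular 8-gon of circumradius 2.5 (constant along its height) (perimeter = 2·8·2.500·sin(180°/8) = 15.31 mm); the sphere at (7.5, 14.5) does not reach this height (|z−center|=7.700 > r=7.5); the cube at (-3, 11.5) is absent (z outside [6.5, 15]); Combining (union): the 2 present regions are separate (no shared area or edge), so areas and boundary lengths simply add and each stays a separate island — boundary = 73.31 mm; the cube at (8.5, -3.5) does not reach this height (z outside [1.5, 14]); Subtracting the remaining from the first: none of the subtracted shapes is present at this height, so that combined region is unchanged — boundary = 73.31 mm. Overall, the cross-section has 2 separate islands. Total boundary length (outer) = 73.31 mm.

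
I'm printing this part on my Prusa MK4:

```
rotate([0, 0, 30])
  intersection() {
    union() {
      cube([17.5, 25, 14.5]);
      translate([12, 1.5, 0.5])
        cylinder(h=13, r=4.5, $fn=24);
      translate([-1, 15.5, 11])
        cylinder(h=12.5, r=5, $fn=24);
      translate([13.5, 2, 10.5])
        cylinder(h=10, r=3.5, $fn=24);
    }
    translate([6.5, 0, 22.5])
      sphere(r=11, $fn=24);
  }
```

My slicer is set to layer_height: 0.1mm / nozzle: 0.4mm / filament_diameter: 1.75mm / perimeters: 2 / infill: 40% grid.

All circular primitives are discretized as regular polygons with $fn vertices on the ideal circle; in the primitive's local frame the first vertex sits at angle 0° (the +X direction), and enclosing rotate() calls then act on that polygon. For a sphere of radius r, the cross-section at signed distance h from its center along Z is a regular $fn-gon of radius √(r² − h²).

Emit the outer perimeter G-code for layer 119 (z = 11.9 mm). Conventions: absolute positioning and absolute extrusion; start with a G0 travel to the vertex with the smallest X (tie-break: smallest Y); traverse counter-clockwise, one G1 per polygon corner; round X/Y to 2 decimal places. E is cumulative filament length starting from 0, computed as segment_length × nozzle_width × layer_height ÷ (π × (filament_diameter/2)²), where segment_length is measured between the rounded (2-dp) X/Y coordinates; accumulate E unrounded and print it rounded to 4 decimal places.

At z = 11.9 mm: the cube is present — its section is the full 17.5×25 rectangle; the cylinder at (12, 1.5): section is a regular 24-gon, circumradius r=4.5; the r=5 cylinder at (-1, 15.5) gives a regular 24-gon of circumradius 5 (constant along its height); the r=3.5 cylinder at (13.5, 2) gives a regular 24-gon of circumradius 3.5 (constant along its height); Merging all regions: the regions partially overlap (shared area 111.59 mm²), so overlapping operands fuse into one piece — 1 connected region; the r=11 sphere at (6.5, 0) contributes a regular 24-gon of circumradius √(11²−10.6²) = 2.939; Keeping only the common overlap: the r=11 sphere at (6.5, 0) partially overlaps that combined region; clipping to the common part keeps 15.14 mm² — 1 connected region; (whole slice rotated 30° about Z — lengths, areas and connectivity unchanged). The outline is a single polygon with 19 vertices. Extrusion per mm of travel: 0.4 × 0.1 / (π × 0.875²) = 0.016630. Accumulating E over each segment gives final E = 0.2882.

G0 X2.69 Y3.25 Z11.90
G1 X2.79 Y2.49 E0.0127
G1 X3.08 Y1.78 E0.0255
G1 X6.75 Y3.90 E0.0960
G1 X7.39 Y3.40 E0.1095
G1 X8.48 Y2.95 E0.1291
G1 X8.53 Y2.95 E0.1299
G1 X8.57 Y3.25 E0.1350
G1 X8.47 Y4.01 E0.1477
G1 X8.17 Y4.72 E0.1605
G1 X7.71 Y5.33 E0.1732
G1 X7.10 Y5.80 E0.1860
G1 X6.39 Y6.09 E0.1988
G1 X5.63 Y6.19 E0.2115
G1 X4.87 Y6.09 E0.2243
G1 X4.16 Y5.80 E0.2370
G1 X3.55 Y5.33 E0.2499
G1 X3.08 Y4.72 E0.2627
G1 X2.79 Y4.01 E0.2754
G1 X2.69 Y3.25 E0.2882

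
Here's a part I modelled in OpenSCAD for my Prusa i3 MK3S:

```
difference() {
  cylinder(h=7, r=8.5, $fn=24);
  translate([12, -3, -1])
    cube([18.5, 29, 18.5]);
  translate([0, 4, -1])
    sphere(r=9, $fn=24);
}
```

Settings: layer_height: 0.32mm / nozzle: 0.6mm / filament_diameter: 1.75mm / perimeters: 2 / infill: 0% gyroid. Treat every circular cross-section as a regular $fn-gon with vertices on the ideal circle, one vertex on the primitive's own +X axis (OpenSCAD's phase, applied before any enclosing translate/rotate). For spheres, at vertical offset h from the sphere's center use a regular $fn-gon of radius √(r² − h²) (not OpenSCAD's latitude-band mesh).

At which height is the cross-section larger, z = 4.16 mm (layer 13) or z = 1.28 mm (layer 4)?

layer 13 (z = 4.16 mm)

Layer 13 (z = 4.16): the r=8.5 cylinder gives a regular 24-gon of circumradius 8.5 (constant along its height) (area = (24/2)·8.500²·sin(360°/24) = 224.40 mm²); the cube at (12, -3) is present — its section is the full 18.5×29 rectangle (area 536.50 mm²); the r=9 sphere at (0, 4) contributes a regular 24-gon of circumradius √(9²−5.16²) = 7.374 (area = (24/2)·7.374²·sin(360°/24) = 168.88 mm²); Subtracting the remaining from the first: starting from the r=8.5 cylinder (224.40 mm²), the 18.5×29 cube at (12, -3) misses the remaining region (no effect); the r=9 sphere at (0, 4) partially overlaps it — only the 131.63 mm² overlap (of its 168.88 mm²) is removed, clipping the outline — area = 92.77 mm². So its area = 92.77 mm². Layer 4 (z = 1.28): the r=8.5 cylinder contributes a regular 24-gon of circumradius 8.5 (area = (24/2)·8.500²·sin(360°/24) = 224.40 mm²); the cube at (12, -3) is present — its section is the full 18.5×29 rectangle (area 536.50 mm²); the r=9 sphere at (0, 4) slices to a regular 24-gon of circumradius 8.706 (√(r²−h²) with h=2.28 from center) (area = (24/2)·8.706²·sin(360°/24) = 235.43 mm²); Taking the first minus the rest: starting from the r=8.5 cylinder (224.40 mm²), the 18.5×29 cube at (12, -3) misses the remaining region (no effect); the r=9 sphere at (0, 4) partially overlaps it — only the 162.02 mm² overlap (of its 235.43 mm²) is removed, clipping the outline — area = 62.38 mm². So its area = 62.38 mm². Layer 13 is larger (92.77 vs 62.38 mm²).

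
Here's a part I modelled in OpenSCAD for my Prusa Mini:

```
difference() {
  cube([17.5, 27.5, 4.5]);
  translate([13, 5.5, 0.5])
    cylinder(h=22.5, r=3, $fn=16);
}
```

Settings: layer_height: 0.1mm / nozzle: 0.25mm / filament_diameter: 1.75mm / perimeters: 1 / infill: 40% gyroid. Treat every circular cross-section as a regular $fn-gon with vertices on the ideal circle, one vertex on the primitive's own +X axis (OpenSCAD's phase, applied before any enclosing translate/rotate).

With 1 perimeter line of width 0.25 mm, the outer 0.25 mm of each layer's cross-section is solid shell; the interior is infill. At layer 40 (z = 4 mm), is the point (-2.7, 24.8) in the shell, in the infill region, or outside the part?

At z = 4 mm: the cube (footprint 17.5×27.5) is included at this height; the r=3 cylinder at (13, 5.5) gives a regular 16-gon of circumradius 3 (constant along its height); After the difference (first − rest): starting from the 17.5×27.5 cube, the r=3 cylinder at (13, 5.5) lies wholly inside it (removes its full 27.55 mm² and its 18.73 mm outline becomes a hole wall) — 1 connected region with 1 hole. Overall, the cross-section is one region with 1 hole. The nearest boundary edge runs (0.00, 0.00)→(0.00, 27.50); distance from the point to it = 2.70 mm. The point is not inside any of the regions above, so it lies outside the cross-section (2.70 mm from the nearest boundary).

outside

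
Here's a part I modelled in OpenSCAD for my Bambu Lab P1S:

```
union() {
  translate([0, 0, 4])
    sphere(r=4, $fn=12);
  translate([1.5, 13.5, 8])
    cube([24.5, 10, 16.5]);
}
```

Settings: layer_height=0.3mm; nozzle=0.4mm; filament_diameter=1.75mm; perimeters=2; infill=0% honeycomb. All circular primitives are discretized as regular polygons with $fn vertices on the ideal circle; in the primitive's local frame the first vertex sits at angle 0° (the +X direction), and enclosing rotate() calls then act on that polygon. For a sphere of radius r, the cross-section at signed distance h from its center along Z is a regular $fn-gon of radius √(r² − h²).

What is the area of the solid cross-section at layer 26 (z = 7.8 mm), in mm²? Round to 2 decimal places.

At z = 7.8 mm: the r=4 sphere contributes a regular 12-gon of circumradius √(4²−3.8²) = 1.249 (area = (12/2)·1.249²·sin(360°/12) = 4.68 mm²); the cube at (1.5, 13.5) is not intersected at this z (z outside [8, 24.5]); Merging all regions: only the r=4 sphere is present, so the union is just that shape — area = 4.68 mm². Overall, the cross-section is a single solid region. Net area = 4.68 mm².

4.68 mm²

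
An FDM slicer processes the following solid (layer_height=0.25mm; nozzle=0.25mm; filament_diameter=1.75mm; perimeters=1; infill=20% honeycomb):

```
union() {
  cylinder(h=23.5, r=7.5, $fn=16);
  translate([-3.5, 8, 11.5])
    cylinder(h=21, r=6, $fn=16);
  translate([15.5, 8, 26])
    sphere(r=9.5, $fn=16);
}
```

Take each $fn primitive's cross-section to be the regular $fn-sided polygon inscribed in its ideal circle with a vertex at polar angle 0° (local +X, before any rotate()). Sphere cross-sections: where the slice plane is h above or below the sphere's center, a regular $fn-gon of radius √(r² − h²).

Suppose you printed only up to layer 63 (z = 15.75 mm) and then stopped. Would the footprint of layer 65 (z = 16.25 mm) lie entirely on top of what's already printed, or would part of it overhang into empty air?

entirely on top

Compare the two slices. At z = 15.75: the r=7.5 cylinder gives a regular 16-gon of circumradius 7.5 (constant along its height) (area = (16/2)·7.500²·sin(360°/16) = 172.21 mm²); the cylinder at (-3.5, 8): section is a regular 16-gon, circumradius r=6 (area = (16/2)·6.000²·sin(360°/16) = 110.21 mm²); the sphere at (15.5, 8) is not intersected at this z (|z−center|=10.250 > r=9.5); Merging all regions: the regions partially overlap — summed areas 282.42 mm² minus the doubly-counted overlap 31.71 mm² gives 250.71 mm² — area = 250.71 mm². At z = 16.25: the r=7.5 cylinder gives a regular 16-gon of circumradius 7.5 (constant along its height) (area = (16/2)·7.500²·sin(360°/16) = 172.21 mm²); the cylinder at (-3.5, 8): section is a regular 16-gon, circumradius r=6 (area = (16/2)·6.000²·sin(360°/16) = 110.21 mm²); the sphere at (15.5, 8) is not intersected at this z (|z−center|=9.750 > r=9.5); Combining (union): the regions partially overlap — summed areas 282.42 mm² minus the doubly-counted overlap 31.71 mm² gives 250.71 mm² — area = 250.71 mm². Checking containment: the cross-section at z = 16.25 is a subset of the cross-section at z = 15.75.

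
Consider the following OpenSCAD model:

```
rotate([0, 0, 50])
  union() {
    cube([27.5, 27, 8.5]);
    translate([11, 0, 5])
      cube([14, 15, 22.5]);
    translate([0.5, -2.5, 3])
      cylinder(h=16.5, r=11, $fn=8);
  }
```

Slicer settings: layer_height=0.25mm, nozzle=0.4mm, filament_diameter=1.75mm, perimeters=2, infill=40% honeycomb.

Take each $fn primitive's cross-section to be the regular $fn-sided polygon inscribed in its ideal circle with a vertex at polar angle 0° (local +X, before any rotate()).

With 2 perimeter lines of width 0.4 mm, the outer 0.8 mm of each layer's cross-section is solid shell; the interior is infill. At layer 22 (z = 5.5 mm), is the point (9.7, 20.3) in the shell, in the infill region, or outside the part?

infill

At z = 5.5 mm: the cube is present — its section is the full 27.5×27 rectangle; the cube at (11, 0) is present — its section is the full 14×15 rectangle; the r=11 cylinder at (0.5, -2.5) contributes a regular 8-gon of circumradius 11; Combining (union): the regions partially overlap (shared area 273.55 mm²), so overlapping operands fuse into one piece — 1 connected region; (whole slice rotated 50° about Z — lengths, areas and connectivity unchanged). Overall, the cross-section is a single solid region. Undo the 50° rotation: the query point maps to (21.786, 5.618) in the un-rotated model frame. The nearest boundary edge runs (25.00, 0.00)→(11.00, 0.00); distance from the point to it = 5.62 mm. The point is inside the cross-section and 5.62 mm from the nearest boundary — more than the 0.8 mm shell width (2 × 0.4), so it's in the infill interior.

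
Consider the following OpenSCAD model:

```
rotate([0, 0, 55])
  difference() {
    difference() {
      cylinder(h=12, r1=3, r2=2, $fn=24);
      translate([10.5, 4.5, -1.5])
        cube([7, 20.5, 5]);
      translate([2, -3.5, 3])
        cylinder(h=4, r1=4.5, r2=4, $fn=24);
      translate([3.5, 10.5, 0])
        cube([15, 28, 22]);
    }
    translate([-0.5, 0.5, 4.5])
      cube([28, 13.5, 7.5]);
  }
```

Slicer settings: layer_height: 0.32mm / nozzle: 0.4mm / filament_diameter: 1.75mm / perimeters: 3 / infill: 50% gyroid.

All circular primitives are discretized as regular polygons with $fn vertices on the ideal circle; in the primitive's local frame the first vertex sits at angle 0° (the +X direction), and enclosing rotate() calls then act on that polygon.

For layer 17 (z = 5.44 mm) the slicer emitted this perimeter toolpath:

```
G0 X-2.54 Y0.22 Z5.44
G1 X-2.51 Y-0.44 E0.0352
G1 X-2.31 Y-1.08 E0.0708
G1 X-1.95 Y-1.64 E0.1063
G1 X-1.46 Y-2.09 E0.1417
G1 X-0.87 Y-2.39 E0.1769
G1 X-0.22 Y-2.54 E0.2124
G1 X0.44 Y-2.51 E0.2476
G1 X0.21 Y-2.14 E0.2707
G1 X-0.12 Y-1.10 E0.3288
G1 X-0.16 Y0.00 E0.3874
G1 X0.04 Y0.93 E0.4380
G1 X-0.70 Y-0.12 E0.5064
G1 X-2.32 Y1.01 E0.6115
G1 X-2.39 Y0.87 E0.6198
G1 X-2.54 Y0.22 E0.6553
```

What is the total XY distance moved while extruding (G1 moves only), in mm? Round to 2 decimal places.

12.31 mm

Sum the Euclidean lengths of each G1 segment: total = 12.31 mm.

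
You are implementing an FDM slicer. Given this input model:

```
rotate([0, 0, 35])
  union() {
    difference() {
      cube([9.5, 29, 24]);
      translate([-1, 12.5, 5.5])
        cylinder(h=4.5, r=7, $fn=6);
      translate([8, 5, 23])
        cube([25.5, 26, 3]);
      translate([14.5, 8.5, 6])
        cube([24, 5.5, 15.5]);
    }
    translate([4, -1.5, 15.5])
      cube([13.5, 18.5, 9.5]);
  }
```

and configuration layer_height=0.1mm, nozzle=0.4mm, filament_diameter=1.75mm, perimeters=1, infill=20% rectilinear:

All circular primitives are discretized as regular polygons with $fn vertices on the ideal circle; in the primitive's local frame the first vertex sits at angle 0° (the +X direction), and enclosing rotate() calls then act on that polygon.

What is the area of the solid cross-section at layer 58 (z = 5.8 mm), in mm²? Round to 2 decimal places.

At z = 5.8 mm: the 9.5×29 cube contributes its full rectangle (area 275.50 mm²); the cylinder at (-1, 12.5): section is a regular 6-gon, circumradius r=7 (area = (6/2)·7.000²·sin(360°/6) = 127.31 mm²); the cube at (8, 5) is absent (z outside [23, 26]); the cube at (14.5, 8.5) does not reach this height (z outside [6, 21.5]); Subtracting the remaining from the first: starting from the 9.5×29 cube (275.50 mm²), the r=7 cylinder at (-1, 12.5) partially overlaps it — only the 51.53 mm² overlap (of its 127.31 mm²) is removed, clipping the outline — area = 223.97 mm²; the cube at (4, -1.5) is absent (z outside [15.5, 25]); Combining (union): only that combined region is present, so the union is just that shape — area = 223.97 mm²; (rotated 35° about Z; rotation is an isometry so areas/perimeters/island counts are preserved). Overall, the cross-section is a single solid region. Net area = 223.97 mm².

223.97 mm²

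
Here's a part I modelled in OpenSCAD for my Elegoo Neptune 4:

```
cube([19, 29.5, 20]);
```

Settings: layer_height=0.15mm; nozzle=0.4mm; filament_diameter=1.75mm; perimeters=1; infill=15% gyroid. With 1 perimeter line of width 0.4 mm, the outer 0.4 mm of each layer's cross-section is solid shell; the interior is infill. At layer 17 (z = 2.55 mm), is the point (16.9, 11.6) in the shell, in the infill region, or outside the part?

infill

At z = 2.55 mm: the 19×29.5 cube contributes its full rectangle. Overall, the cross-section is a single solid region. The nearest boundary edge runs (19.00, 0.00)→(19.00, 29.50); distance from the point to it = 2.10 mm. The point is inside the cross-section and 2.10 mm from the nearest boundary — more than the 0.4 mm shell width (1 × 0.4), so it's in the infill interior.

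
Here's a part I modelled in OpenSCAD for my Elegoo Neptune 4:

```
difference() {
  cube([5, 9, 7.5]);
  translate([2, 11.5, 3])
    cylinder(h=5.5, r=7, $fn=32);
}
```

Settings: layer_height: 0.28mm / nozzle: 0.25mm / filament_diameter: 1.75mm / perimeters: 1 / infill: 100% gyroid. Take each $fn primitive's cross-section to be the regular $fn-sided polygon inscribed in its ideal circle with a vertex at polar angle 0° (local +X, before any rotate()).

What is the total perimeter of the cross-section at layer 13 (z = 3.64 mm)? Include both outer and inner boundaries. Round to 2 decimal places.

At z = 3.64 mm: the cube (footprint 5×9) is included at this height (perimeter 28.00 mm); the cylinder at (2, 11.5): section is a regular 32-gon, circumradius r=7 (perimeter = 2·32·7.000·sin(180°/32) = 43.91 mm); Subtracting the remaining from the first: starting from the 5×9 cube, the r=7 cylinder at (2, 11.5) partially overlaps it — only the 21.53 mm² overlap (of its 152.95 mm²) is removed, clipping the outline — boundary = 20.18 mm. Overall, the cross-section is a single solid region. Total boundary length (outer) = 20.18 mm.

20.18 mm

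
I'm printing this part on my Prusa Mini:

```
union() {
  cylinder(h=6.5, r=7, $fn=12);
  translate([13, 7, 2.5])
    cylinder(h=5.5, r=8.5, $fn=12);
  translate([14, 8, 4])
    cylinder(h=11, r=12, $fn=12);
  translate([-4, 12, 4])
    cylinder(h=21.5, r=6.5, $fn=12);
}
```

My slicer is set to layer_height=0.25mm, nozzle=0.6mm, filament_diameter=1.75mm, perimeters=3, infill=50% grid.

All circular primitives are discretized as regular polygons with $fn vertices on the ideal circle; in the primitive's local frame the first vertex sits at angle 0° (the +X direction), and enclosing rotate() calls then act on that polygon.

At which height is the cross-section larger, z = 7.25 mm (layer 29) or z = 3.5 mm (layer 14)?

layer 29 (z = 7.25 mm)

Layer 29 (z = 7.25): the cylinder does not reach this height (z outside [0, 6.5]); the cylinder at (13, 7): section is a regular 12-gon, circumradius r=8.5 (area = (12/2)·8.500²·sin(360°/12) = 216.75 mm²); the cylinder at (14, 8): section is a regular 12-gon, circumradius r=12 (area = (12/2)·12.000²·sin(360°/12) = 432.00 mm²); the r=6.5 cylinder at (-4, 12) gives a regular 12-gon of circumradius 6.5 (constant along its height) (area = (12/2)·6.500²·sin(360°/12) = 126.75 mm²); Taking the union: the regions partially overlap — summed areas 775.50 mm² minus the doubly-counted overlap 216.75 mm² gives 558.75 mm² — area = 558.75 mm². So its area = 558.75 mm². Layer 14 (z = 3.5): the r=7 cylinder gives a regular 12-gon of circumradius 7 (constant along its height) (area = (12/2)·7.000²·sin(360°/12) = 147.00 mm²); the r=8.5 cylinder at (13, 7) contributes a regular 12-gon of circumradius 8.5 (area = (12/2)·8.500²·sin(360°/12) = 216.75 mm²); the cylinder at (14, 8) does not reach this height (z outside [4, 15]); the cylinder at (-4, 12) is absent (z outside [4, 25.5]); Taking the union: the regions partially overlap — summed areas 363.75 mm² minus the doubly-counted overlap 1.00 mm² gives 362.75 mm² — area = 362.75 mm². So its area = 362.75 mm². Layer 29 is larger (558.75 vs 362.75 mm²).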